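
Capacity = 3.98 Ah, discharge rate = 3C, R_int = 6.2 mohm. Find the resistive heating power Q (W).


Convert: R = 6.2 mohm = 0.0062 ohm
Step 1: I = C_rate * capacity = 3 * 3.98 = 11.94 A
Step 2: Q = I^2 * R = 11.94^2 * 0.0062 = 142.56 * 0.0062 = 0.8839 W

0.8839 W


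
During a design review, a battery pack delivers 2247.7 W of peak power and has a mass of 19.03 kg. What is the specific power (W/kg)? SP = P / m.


Specific power = 2247.7 W / 19.03 kg = 118.1 W/kg

118.1 W/kg


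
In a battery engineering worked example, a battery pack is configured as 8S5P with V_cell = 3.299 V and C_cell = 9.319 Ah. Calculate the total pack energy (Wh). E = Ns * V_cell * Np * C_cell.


E = Ns * Vcell * Np * Ccell = 8 * 3.299 * 5 * 9.319 = 1230 Wh

1230 Wh


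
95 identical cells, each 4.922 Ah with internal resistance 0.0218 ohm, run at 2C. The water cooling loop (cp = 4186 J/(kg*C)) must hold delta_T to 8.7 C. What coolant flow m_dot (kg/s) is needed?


Step 1: I = 2 * 4.922 = 9.844 A
Step 2: Q_cell = I^2 * R = 9.844^2 * 0.0218 = 2.1125 W
Step 3: Q_total = 95 * 2.1125 = 200.69 W
Step 4: m_dot = Q_total / (cp * dT) = 200.69 / (4186 * 8.7) = 0.005511 kg/s

0.005511 kg/s


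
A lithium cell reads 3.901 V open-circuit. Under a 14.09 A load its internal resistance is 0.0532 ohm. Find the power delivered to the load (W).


Step 1: V_terminal = OCV - I*R = 3.901 - 14.09 * 0.0532 = 3.1514 V
Step 2: P_out = V_terminal * I = 3.1514 * 14.09 = 44.40 W

44.40 W


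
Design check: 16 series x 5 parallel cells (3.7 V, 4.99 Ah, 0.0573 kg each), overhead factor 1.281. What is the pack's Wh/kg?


Step 1: V_pack = 16 * 3.7 = 59.2 V
Step 2: C_pack = 5 * 4.99 = 24.95 Ah
Step 3: E_pack = V_pack * C_pack = 59.2 * 24.95 = 1477 Wh
Step 4: m_pack = 16 * 5 * 0.0573 * 1.281 = 5.8721 kg
Step 5: ED = E_pack / m_pack = 1477 / 5.8721 = 251.5 Wh/kg

251.5 Wh/kg


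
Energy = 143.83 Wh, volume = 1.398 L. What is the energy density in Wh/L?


ED = E / V = 143.83 / 1.398 = 102.9 Wh/L

102.9 Wh/L


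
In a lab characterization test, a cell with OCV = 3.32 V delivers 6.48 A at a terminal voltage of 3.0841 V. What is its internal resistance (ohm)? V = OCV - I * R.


R = (OCV - V) / I = (3.32 - 3.0841) / 6.48 = 0.03640 ohm

0.03640 ohm


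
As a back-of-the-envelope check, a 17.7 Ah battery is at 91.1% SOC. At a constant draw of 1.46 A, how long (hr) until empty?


Step 1: remaining = SOC/100 * C_total = 91.1/100 * 17.7 = 16.125 Ah
Step 2: t = remaining / I = 16.125 / 1.46 = 11.04 hr

11.04 hr


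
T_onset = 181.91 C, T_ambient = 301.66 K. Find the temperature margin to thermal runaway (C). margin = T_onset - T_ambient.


Convert: T_ambient = 301.66 K = 28.51 C
margin = 181.91 - 28.51 = 153.4 C

153.4 C


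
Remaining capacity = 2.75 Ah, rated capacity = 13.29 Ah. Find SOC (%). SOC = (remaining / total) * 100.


SOC = (remaining / total) * 100 = (2.75 / 13.29) * 100 = 20.69%

20.69%


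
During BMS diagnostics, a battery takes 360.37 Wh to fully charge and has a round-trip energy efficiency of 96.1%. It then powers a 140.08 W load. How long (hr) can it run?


Step 1: E_discharge = eta/100 * E_charge = 96.1/100 * 360.37 = 346.32 Wh
Step 2: t = E_discharge / P = 346.32 / 140.08 = 2.472 hr

2.472 hr


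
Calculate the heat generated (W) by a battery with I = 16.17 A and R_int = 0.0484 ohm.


I^2 = 261.47
Q = 261.47 * 0.0484 = 12.66 W

12.66 W


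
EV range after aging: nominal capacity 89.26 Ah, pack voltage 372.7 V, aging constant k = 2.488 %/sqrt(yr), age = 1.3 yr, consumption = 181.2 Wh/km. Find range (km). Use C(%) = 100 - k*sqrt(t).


Step 1: capacity retention = 100 - 2.488 * sqrt(1.3) = 100 - 2.488 * 1.1402 = 97.163%
Step 2: C_now = 89.26 * 97.163/100 = 86.728 Ah
Step 3: E_pack = V * C_now = 372.7 * 86.728 = 32324 Wh
Step 4: range = E_pack / consumption = 32324 / 181.2 = 178.4 km

178.4 km


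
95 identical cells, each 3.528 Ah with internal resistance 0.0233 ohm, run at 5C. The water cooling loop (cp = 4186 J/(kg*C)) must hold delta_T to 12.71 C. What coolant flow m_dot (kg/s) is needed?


Step 1: I = 5 * 3.528 = 17.64 A
Step 2: Q_cell = I^2 * R = 17.64^2 * 0.0233 = 7.2503 W
Step 3: Q_total = 95 * 7.2503 = 688.78 W
Step 4: m_dot = Q_total / (cp * dT) = 688.78 / (4186 * 12.71) = 0.01295 kg/s

0.01295 kg/s


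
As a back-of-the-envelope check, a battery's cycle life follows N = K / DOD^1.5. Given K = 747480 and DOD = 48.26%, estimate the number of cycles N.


DOD^1.5 = 335.26
N = K / DOD^1.5 = 747480 / 335.26 = 2230

2230 cycles


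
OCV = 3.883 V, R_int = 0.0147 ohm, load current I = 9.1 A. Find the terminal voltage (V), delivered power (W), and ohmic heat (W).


Step 1: V_terminal = OCV - I*R = 3.883 - 9.1 * 0.0147 = 3.7492 V
Step 2: P_out = V_terminal * I = 3.7492 * 9.1 = 34.12 W
Step 3: Q = I^2 * R = 9.1^2 * 0.0147 = 1.217 W

V=3.7492 V, P=34.12 W, Q=1.217 W


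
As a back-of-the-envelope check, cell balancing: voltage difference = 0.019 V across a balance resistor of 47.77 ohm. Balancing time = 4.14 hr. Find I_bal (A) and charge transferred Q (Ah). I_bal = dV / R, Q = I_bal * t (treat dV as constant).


I_bal = dV / R = 0.019 / 47.77 = 3.9774e-04 A
Q = I_bal * t = 3.9774e-04 * 4.14 = 0.001647 Ah

I=3.9774e-04 A, Q=0.001647 Ah


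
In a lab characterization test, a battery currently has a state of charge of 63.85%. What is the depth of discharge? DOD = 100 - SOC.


DOD = 100 - SOC = 100 - 63.85 = 36.15%

36.15%


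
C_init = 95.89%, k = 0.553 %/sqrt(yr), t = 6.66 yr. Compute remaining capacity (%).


Step 1: sqrt(6.66 yr) = 2.5807
Step 2: drop = 0.553 * 2.5807 = 1.4271
Step 3: C_final = 95.89 - 1.4271 = 94.46%

94.46%


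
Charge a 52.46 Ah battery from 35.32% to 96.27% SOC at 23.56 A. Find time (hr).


delta_Ah = 52.46 * (96.27 - 35.32) / 100 = 31.974 Ah
t = delta_Ah / I = 31.974 / 23.56 = 1.357 hr

1.357 hr


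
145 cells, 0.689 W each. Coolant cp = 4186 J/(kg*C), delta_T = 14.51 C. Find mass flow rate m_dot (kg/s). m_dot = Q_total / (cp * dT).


Step 1: Total heat Q = 145 * 0.689 W = 99.905 W
Step 2: denom = cp * dT = 4186 * 14.51 = 60739
Step 3: m_dot = 99.905 / 60739 = 0.001645 kg/s

0.001645 kg/s


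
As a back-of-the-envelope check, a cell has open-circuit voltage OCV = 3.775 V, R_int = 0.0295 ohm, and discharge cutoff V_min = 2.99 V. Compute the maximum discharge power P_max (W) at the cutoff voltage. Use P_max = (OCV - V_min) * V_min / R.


dV = OCV - V_min = 0.785 V (so I_max = dV / R)
P_max = dV * V_min / R = 0.785 * 2.99 / 0.0295 = 79.56 W

79.56 W


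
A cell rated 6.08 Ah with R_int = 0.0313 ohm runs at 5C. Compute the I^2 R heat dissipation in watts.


Step 1: I = C_rate * capacity = 5 * 6.08 = 30.4 A
Step 2: Q = I^2 * R = 30.4^2 * 0.0313 = 924.16 * 0.0313 = 28.93 W

28.93 W


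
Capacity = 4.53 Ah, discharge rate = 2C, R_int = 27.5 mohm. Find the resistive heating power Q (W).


Convert: R = 27.5 mohm = 0.0275 ohm
Step 1: I = C_rate * capacity = 2 * 4.53 = 9.06 A
Step 2: Q = I^2 * R = 9.06^2 * 0.0275 = 82.084 * 0.0275 = 2.257 W

2.257 W


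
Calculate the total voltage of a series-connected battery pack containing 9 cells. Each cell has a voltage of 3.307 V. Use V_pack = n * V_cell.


Series voltages add: 9 * 3.307 V = 29.763 V

29.763 V


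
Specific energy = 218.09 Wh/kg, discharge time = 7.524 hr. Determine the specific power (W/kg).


P_specific = E / t = 218.09 / 7.524 = 28.99 W/kg

28.99 W/kg


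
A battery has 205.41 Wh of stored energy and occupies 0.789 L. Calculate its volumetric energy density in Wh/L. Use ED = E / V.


Volumetric ED = 205.41 Wh / 0.789 L = 260.3 Wh/L

260.3 Wh/L


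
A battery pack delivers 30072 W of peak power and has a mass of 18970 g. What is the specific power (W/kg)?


Convert: m = 18970 g = 18.97 kg
Specific power = 30072 W / 18.97 kg = 1585 W/kg

1585 W/kg


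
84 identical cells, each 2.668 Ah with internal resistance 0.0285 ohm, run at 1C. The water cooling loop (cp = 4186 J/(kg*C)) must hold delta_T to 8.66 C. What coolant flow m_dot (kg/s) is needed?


Step 1: I = 1 * 2.668 = 2.668 A
Step 2: Q_cell = I^2 * R = 2.668^2 * 0.0285 = 0.20287 W
Step 3: Q_total = 84 * 0.20287 = 17.041 W
Step 4: m_dot = Q_total / (cp * dT) = 17.041 / (4186 * 8.66) = 4.701e-04 kg/s

4.701e-04 kg/s


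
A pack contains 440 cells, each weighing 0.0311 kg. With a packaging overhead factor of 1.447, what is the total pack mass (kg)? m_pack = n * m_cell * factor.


m_pack = n * m_cell * overhead = 440 * 0.0311 * 1.447 = 19.80 kg

19.80 kg


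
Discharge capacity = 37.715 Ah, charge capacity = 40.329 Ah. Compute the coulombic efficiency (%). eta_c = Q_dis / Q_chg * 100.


Coulombic efficiency = 37.715/40.329 * 100% = 93.52%

93.52%


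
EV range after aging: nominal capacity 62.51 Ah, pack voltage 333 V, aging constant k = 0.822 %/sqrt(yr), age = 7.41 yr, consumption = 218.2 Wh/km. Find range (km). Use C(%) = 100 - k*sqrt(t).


Step 1: capacity retention = 100 - 0.822 * sqrt(7.41) = 100 - 0.822 * 2.7221 = 97.762%
Step 2: C_now = 62.51 * 97.762/100 = 61.111 Ah
Step 3: E_pack = V * C_now = 333 * 61.111 = 20350 Wh
Step 4: range = E_pack / consumption = 20350 / 218.2 = 93.26 km

93.26 km


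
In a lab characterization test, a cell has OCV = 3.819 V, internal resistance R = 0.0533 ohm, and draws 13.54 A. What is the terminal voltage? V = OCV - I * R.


V = OCV - I*R = 3.819 - 13.54 * 0.0533 = 3.097 V

3.097 V


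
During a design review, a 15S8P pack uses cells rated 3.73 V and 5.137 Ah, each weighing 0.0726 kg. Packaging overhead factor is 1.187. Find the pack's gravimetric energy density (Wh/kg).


Step 1: V_pack = 15 * 3.73 = 55.95 V
Step 2: C_pack = 8 * 5.137 = 41.096 Ah
Step 3: E_pack = V_pack * C_pack = 55.95 * 41.096 = 2299.3 Wh
Step 4: m_pack = 15 * 8 * 0.0726 * 1.187 = 10.341 kg
Step 5: ED = E_pack / m_pack = 2299.3 / 10.341 = 222.3 Wh/kg

222.3 Wh/kg


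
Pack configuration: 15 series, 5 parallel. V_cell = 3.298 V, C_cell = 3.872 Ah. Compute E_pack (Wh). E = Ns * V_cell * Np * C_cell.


V_pack = 15 * 3.298 = 49.47 V
C_pack = 5 * 3.872 = 19.36 Ah
E = V_pack * C_pack = 49.47 * 19.36 = 957.7 Wh

957.7 Wh


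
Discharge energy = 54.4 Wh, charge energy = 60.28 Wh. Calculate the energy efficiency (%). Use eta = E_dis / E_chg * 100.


eta_e = E_dis / E_chg * 100 = 54.4 / 60.28 * 100 = 90.25%

90.25%


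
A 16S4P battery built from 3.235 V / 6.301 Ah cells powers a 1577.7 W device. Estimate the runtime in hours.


Step 1: E_pack = Ns * V_cell * Np * C_cell = 16 * 3.235 * 4 * 6.301 = 1304.6 Wh
Step 2: t = E_pack / P = 1304.6 / 1577.7 = 0.8269 hr

0.8269 hr


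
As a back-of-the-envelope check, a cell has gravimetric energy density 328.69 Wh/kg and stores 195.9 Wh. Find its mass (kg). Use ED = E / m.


m = E / ED = 195.9 / 328.69 = 0.5960 kg

0.5960 kg


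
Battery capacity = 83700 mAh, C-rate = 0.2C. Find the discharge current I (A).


Convert: capacity = 83700 mAh = 83.7 Ah
At 0.2C: I = 0.2 * 83.7 Ah = 16.74 A

16.74 A


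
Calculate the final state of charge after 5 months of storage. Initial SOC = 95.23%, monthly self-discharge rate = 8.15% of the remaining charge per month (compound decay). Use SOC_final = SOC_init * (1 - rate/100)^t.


Monthly retention factor = 1 - 8.15/100 = 0.9185
Over 5 months: factor^5 = 0.65373
SOC_final = 95.23 * 0.65373 = 62.25%

62.25%


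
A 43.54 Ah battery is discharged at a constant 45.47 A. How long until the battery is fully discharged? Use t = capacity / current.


Runtime = 43.54 Ah / 45.47 A = 0.9576 hr

0.9576 hr


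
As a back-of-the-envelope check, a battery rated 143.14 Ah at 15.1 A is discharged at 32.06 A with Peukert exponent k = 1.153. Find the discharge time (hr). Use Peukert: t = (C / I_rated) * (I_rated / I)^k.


Step 1: t_rated = C / I_rated = 143.14 / 15.1 = 9.4795 hr
Step 2: ratio = 15.1 / 32.06 = 0.47099
Step 3: ratio^k = 0.47099^1.153 = 0.41974
Step 4: t = t_rated * ratio^k = 9.4795 * 0.41974 = 3.979 hr

3.979 hr


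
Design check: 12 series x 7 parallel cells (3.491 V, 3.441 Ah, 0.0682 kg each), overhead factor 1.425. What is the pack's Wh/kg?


Step 1: V_pack = 12 * 3.491 = 41.892 V
Step 2: C_pack = 7 * 3.441 = 24.087 Ah
Step 3: E_pack = V_pack * C_pack = 41.892 * 24.087 = 1009.1 Wh
Step 4: m_pack = 12 * 7 * 0.0682 * 1.425 = 8.1635 kg
Step 5: ED = E_pack / m_pack = 1009.1 / 8.1635 = 123.6 Wh/kg

123.6 Wh/kg


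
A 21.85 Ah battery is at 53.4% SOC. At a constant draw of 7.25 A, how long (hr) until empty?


Step 1: remaining = SOC/100 * C_total = 53.4/100 * 21.85 = 11.668 Ah
Step 2: t = remaining / I = 11.668 / 7.25 = 1.609 hr

1.609 hr


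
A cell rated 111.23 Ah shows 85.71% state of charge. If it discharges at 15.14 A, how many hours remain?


Step 1: remaining = SOC/100 * C_total = 85.71/100 * 111.23 = 95.335 Ah
Step 2: t = remaining / I = 95.335 / 15.14 = 6.297 hr

6.297 hr


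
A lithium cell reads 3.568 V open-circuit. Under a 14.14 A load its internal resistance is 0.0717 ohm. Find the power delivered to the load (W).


Step 1: V_terminal = OCV - I*R = 3.568 - 14.14 * 0.0717 = 2.5542 V
Step 2: P_out = V_terminal * I = 2.5542 * 14.14 = 36.12 W

36.12 W


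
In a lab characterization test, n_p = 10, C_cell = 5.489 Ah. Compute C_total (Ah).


C_total = 10 * 5.489 = 54.89 Ah

54.89 Ah


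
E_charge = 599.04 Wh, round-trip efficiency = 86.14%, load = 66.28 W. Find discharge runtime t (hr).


Step 1: E_discharge = eta/100 * E_charge = 86.14/100 * 599.04 = 516.01 Wh
Step 2: t = E_discharge / P = 516.01 / 66.28 = 7.785 hr

7.785 hr


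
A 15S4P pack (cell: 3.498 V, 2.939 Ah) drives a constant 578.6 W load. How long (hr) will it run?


Step 1: E_pack = Ns * V_cell * Np * C_cell = 15 * 3.498 * 4 * 2.939 = 616.84 Wh
Step 2: t = E_pack / P = 616.84 / 578.6 = 1.066 hr

1.066 hr


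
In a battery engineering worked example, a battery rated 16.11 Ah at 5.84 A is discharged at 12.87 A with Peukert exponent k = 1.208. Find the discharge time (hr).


t_rated = C / I_rated = 16.11 / 5.84 = 2.7586 hr
(I_rated/I)^k = (0.45377)^1.208 = 0.385
t = t_rated * (I_rated/I)^k = 2.7586 * 0.385 = 1.062 hr

1.062 hr


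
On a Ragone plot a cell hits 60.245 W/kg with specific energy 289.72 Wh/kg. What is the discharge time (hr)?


t = E / P = 289.72 / 60.245 = 4.809 hr

4.809 hr


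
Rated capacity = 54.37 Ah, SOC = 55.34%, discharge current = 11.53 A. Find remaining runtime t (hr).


Step 1: remaining = SOC/100 * C_total = 55.34/100 * 54.37 = 30.088 Ah
Step 2: t = remaining / I = 30.088 / 11.53 = 2.610 hr

2.610 hr


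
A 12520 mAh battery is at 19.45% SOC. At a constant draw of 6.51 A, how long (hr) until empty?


Convert: C_total = 12520 mAh = 12.52 Ah
Step 1: remaining = SOC/100 * C_total = 19.45/100 * 12.52 = 2.4351 Ah
Step 2: t = remaining / I = 2.4351 / 6.51 = 0.3741 hr

0.3741 hr


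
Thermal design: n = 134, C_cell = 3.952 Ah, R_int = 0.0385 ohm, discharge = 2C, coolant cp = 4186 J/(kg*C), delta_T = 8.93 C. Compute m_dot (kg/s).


Step 1: I = 2 * 3.952 = 7.904 A
Step 2: Q_cell = I^2 * R = 7.904^2 * 0.0385 = 2.4052 W
Step 3: Q_total = 134 * 2.4052 = 322.3 W
Step 4: m_dot = Q_total / (cp * dT) = 322.3 / (4186 * 8.93) = 0.008622 kg/s

0.008622 kg/s


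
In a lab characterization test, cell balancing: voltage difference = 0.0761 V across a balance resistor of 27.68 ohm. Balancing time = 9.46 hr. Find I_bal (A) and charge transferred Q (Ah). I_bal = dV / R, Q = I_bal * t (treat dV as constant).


First, Ohm's law: I_bal = 0.0761 V / 27.68 ohm = 0.0027493 A
Then Q = I * t = 0.0027493 A * 9.46 hr = 0.02601 Ah

I=0.0027493 A, Q=0.02601 Ah


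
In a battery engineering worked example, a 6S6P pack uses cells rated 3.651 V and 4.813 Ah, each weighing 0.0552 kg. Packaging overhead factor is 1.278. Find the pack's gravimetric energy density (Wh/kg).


Step 1: V_pack = 6 * 3.651 = 21.906 V
Step 2: C_pack = 6 * 4.813 = 28.878 Ah
Step 3: E_pack = V_pack * C_pack = 21.906 * 28.878 = 632.6 Wh
Step 4: m_pack = 6 * 6 * 0.0552 * 1.278 = 2.5396 kg
Step 5: ED = E_pack / m_pack = 632.6 / 2.5396 = 249.1 Wh/kg

249.1 Wh/kg


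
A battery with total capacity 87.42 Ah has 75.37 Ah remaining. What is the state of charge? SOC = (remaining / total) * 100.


SOC = (remaining / total) * 100 = (75.37 / 87.42) * 100 = 86.22%

86.22%


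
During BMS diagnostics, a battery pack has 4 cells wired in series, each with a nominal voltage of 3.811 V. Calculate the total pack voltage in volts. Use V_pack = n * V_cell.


With 4 cells in series at 3.811 V each, V_pack = 15.244 V

15.244 V


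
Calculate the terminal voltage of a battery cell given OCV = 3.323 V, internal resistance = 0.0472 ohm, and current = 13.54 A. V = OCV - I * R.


V = OCV - I*R = 3.323 - 13.54 * 0.0472 = 2.684 V

2.684 V


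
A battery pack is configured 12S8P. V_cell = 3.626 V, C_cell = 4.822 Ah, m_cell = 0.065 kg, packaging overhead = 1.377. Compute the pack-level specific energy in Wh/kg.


Step 1: V_pack = 12 * 3.626 = 43.512 V
Step 2: C_pack = 8 * 4.822 = 38.576 Ah
Step 3: E_pack = V_pack * C_pack = 43.512 * 38.576 = 1678.5 Wh
Step 4: m_pack = 12 * 8 * 0.065 * 1.377 = 8.5925 kg
Step 5: ED = E_pack / m_pack = 1678.5 / 8.5925 = 195.3 Wh/kg

195.3 Wh/kg


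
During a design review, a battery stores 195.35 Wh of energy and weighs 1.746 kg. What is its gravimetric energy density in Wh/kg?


Specific energy = 195.35 Wh / 1.746 kg = 111.9 Wh/kg

111.9 Wh/kg


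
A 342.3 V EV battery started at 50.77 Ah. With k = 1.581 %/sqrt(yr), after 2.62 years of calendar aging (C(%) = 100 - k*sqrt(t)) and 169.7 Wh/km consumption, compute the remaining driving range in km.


Step 1: capacity retention = 100 - 1.581 * sqrt(2.62) = 100 - 1.581 * 1.6186 = 97.441%
Step 2: C_now = 50.77 * 97.441/100 = 49.471 Ah
Step 3: E_pack = V * C_now = 342.3 * 49.471 = 16934 Wh
Step 4: range = E_pack / consumption = 16934 / 169.7 = 99.79 km

99.79 km


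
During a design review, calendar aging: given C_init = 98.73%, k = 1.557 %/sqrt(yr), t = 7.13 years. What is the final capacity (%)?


Step 1: sqrt(7.13 yr) = 2.6702
Step 2: drop = 1.557 * 2.6702 = 4.1575
Step 3: C_final = 98.73 - 4.1575 = 94.57%

94.57%


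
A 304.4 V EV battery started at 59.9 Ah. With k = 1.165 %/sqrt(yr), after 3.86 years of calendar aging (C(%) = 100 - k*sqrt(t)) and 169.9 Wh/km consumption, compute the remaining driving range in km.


Step 1: capacity retention = 100 - 1.165 * sqrt(3.86) = 100 - 1.165 * 1.9647 = 97.711%
Step 2: C_now = 59.9 * 97.711/100 = 58.529 Ah
Step 3: E_pack = V * C_now = 304.4 * 58.529 = 17816 Wh
Step 4: range = E_pack / consumption = 17816 / 169.9 = 104.9 km

104.9 km


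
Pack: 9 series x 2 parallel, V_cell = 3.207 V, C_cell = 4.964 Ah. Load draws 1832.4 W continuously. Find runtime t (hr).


Step 1: E_pack = Ns * V_cell * Np * C_cell = 9 * 3.207 * 2 * 4.964 = 286.55 Wh
Step 2: t = E_pack / P = 286.55 / 1832.4 = 0.1564 hr

0.1564 hr


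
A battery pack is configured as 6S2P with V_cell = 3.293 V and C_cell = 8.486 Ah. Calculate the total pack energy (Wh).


E = Ns * Vcell * Np * Ccell = 6 * 3.293 * 2 * 8.486 = 335.3 Wh

335.3 Wh


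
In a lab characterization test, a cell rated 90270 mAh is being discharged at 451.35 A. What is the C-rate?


Convert: capacity = 90270 mAh = 90.27 Ah
C_rate = I / capacity = 451.35 / 90.27 = 5C

5C


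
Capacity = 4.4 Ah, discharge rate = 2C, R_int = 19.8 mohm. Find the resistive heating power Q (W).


Convert: R = 19.8 mohm = 0.0198 ohm
Step 1: I = C_rate * capacity = 2 * 4.4 = 8.8 A
Step 2: Q = I^2 * R = 8.8^2 * 0.0198 = 77.44 * 0.0198 = 1.533 W

1.533 W


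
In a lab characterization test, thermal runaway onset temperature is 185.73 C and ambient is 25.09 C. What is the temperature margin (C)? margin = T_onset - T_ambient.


margin = T_onset - T_ambient = 185.73 - 25.09 = 160.64 C

160.64 C


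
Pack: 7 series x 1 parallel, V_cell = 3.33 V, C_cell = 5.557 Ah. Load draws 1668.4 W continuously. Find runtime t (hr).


Step 1: E_pack = Ns * V_cell * Np * C_cell = 7 * 3.33 * 1 * 5.557 = 129.53 Wh
Step 2: t = E_pack / P = 129.53 / 1668.4 = 0.07764 hr

0.07764 hr


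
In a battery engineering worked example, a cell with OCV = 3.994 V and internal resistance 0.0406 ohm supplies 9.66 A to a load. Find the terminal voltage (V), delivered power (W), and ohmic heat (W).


Step 1: V_terminal = OCV - I*R = 3.994 - 9.66 * 0.0406 = 3.6018 V
Step 2: P_out = V_terminal * I = 3.6018 * 9.66 = 34.79 W
Step 3: Q = I^2 * R = 9.66^2 * 0.0406 = 3.789 W

V=3.6018 V, P=34.79 W, Q=3.789 W


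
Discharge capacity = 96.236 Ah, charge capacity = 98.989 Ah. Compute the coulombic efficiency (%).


Coulombic efficiency = 96.236/98.989 * 100% = 97.22%

97.22%


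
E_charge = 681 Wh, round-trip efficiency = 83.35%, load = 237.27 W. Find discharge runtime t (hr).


Step 1: E_discharge = eta/100 * E_charge = 83.35/100 * 681 = 567.61 Wh
Step 2: t = E_discharge / P = 567.61 / 237.27 = 2.392 hr

2.392 hr


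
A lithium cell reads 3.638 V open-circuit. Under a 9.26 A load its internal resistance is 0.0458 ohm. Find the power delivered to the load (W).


Step 1: V_terminal = OCV - I*R = 3.638 - 9.26 * 0.0458 = 3.2139 V
Step 2: P_out = V_terminal * I = 3.2139 * 9.26 = 29.76 W

29.76 W


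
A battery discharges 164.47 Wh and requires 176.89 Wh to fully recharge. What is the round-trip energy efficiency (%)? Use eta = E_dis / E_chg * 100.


eta_e = E_dis / E_chg * 100 = 164.47 / 176.89 * 100 = 92.98%

92.98%


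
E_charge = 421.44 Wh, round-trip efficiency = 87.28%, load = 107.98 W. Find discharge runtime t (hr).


Step 1: E_discharge = eta/100 * E_charge = 87.28/100 * 421.44 = 367.83 Wh
Step 2: t = E_discharge / P = 367.83 / 107.98 = 3.406 hr

3.406 hr


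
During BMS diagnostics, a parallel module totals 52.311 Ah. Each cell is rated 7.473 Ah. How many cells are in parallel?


n = C_total / C_cell = 52.311 / 7.473 = 7

7


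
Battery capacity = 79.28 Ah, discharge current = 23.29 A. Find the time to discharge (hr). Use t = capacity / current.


Runtime = 79.28 Ah / 23.29 A = 3.404 hr

3.404 hr


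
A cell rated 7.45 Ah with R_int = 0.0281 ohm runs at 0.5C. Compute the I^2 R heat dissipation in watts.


Step 1: I = C_rate * capacity = 0.5 * 7.45 = 3.725 A
Step 2: Q = I^2 * R = 3.725^2 * 0.0281 = 13.876 * 0.0281 = 0.3899 W

0.3899 W


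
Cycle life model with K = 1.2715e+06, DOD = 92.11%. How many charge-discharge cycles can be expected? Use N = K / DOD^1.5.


Step 1: DOD^1.5 = 92.11^1.5 = 884.02
Step 2: N = 1.2715e+06 / 884.02 = 1438 cycles

1438 cycles


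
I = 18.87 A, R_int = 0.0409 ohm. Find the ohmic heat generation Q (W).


Q = I^2 * R = 18.87^2 * 0.0409 = 14.56 W

14.56 W


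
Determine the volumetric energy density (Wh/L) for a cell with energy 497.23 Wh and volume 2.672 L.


ED = E / V = 497.23 / 2.672 = 186.1 Wh/L

186.1 Wh/L


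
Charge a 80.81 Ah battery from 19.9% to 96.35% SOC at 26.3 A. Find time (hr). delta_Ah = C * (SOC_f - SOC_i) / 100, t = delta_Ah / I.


Step 1: dSOC = 96.35% - 19.9% = 76.45%
Step 2: delta_Ah = 80.81 * 76.45 / 100 = 61.779 Ah
Step 3: t = 61.779 / 26.3 = 2.349 hr

2.349 hr


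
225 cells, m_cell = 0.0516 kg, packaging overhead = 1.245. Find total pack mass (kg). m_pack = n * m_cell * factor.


m_pack = n * m_cell * overhead = 225 * 0.0516 * 1.245 = 14.45 kg

14.45 kg


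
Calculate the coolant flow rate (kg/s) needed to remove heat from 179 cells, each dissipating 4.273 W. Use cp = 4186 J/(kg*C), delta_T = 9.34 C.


Step 1: Total heat Q = 179 * 4.273 W = 764.87 W
Step 2: denom = cp * dT = 4186 * 9.34 = 39097
Step 3: m_dot = 764.87 / 39097 = 0.01956 kg/s

0.01956 kg/s


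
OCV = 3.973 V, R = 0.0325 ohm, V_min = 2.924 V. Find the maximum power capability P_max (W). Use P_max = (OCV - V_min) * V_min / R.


P_max = (OCV - V_min) * V_min / R = (3.973 - 2.924) * 2.924 / 0.0325 = 1.049 * 2.924 / 0.0325 = 94.38 W

94.38 W


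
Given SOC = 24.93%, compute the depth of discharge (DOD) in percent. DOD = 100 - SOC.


DOD = 100 - SOC = 100 - 24.93 = 75.07%

75.07%


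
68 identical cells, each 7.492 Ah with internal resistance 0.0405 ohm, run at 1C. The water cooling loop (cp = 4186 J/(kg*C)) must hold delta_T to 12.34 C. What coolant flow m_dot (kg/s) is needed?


Step 1: I = 1 * 7.492 = 7.492 A
Step 2: Q_cell = I^2 * R = 7.492^2 * 0.0405 = 2.2733 W
Step 3: Q_total = 68 * 2.2733 = 154.58 W
Step 4: m_dot = Q_total / (cp * dT) = 154.58 / (4186 * 12.34) = 0.002993 kg/s

0.002993 kg/s


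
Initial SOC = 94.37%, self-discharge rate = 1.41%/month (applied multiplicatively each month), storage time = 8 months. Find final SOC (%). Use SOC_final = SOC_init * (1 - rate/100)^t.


Monthly retention factor = 1 - 1.41/100 = 0.9859
Over 8 months: factor^8 = 0.89261
SOC_final = 94.37 * 0.89261 = 84.24%

84.24%


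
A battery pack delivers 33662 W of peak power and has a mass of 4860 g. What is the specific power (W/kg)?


Convert: m = 4860 g = 4.86 kg
SP = P / m = 33662 / 4.86 = 6926 W/kg

6926 W/kg


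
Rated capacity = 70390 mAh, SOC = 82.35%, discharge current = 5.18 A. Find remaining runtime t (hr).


Convert: C_total = 70390 mAh = 70.39 Ah
Step 1: remaining = SOC/100 * C_total = 82.35/100 * 70.39 = 57.966 Ah
Step 2: t = remaining / I = 57.966 / 5.18 = 11.19 hr

11.19 hr


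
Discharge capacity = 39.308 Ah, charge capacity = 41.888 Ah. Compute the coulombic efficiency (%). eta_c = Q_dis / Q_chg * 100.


eta_c = Q_dis / Q_chg * 100 = 39.308 / 41.888 * 100 = 93.84%

93.84%


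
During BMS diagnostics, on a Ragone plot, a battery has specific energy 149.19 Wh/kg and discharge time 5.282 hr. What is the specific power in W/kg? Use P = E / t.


Specific power = 149.19 Wh/kg / 5.282 hr = 28.24 W/kg

28.24 W/kg


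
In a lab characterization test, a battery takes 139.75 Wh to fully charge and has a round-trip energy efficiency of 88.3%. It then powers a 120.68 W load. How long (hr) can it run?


Step 1: E_discharge = eta/100 * E_charge = 88.3/100 * 139.75 = 123.4 Wh
Step 2: t = E_discharge / P = 123.4 / 120.68 = 1.023 hr

1.023 hr


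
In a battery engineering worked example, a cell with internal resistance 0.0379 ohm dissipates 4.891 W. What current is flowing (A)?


I = sqrt(Q / R) = sqrt(4.891 / 0.0379) = sqrt(129.05) = 11.36 A

11.36 A


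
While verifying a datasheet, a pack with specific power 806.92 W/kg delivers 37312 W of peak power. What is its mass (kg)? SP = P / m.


m = P / SP = 37312 / 806.92 = 46.24 kg

46.24 kg


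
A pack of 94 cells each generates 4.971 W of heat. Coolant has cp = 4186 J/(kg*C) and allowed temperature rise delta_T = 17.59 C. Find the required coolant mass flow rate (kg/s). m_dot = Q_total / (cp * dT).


Q_total = 94 * 4.971 = 467.27 W
m_dot = Q_total / (cp * dT) = 467.27 / (4186 * 17.59) = 0.006346 kg/s

0.006346 kg/s


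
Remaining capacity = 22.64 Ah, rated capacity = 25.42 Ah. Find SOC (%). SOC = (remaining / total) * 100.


SOC = (remaining / total) * 100 = (22.64 / 25.42) * 100 = 89.06%

89.06%


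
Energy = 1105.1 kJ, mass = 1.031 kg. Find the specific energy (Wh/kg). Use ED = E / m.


Convert: E = 1105.1 kJ = 306.97 Wh
ED = E / m = 306.97 / 1.031 = 297.7 Wh/kg

297.7 Wh/kg


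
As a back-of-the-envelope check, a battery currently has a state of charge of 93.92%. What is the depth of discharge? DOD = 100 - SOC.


DOD = 100 - SOC = 100 - 93.92 = 6.08%

6.08%


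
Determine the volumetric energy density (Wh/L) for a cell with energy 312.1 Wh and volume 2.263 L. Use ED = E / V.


Volumetric ED = 312.1 Wh / 2.263 L = 137.9 Wh/L

137.9 Wh/L


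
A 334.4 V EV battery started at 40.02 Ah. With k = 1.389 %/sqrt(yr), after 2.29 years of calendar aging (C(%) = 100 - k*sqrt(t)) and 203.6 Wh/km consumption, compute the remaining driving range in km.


Step 1: capacity retention = 100 - 1.389 * sqrt(2.29) = 100 - 1.389 * 1.5133 = 97.898%
Step 2: C_now = 40.02 * 97.898/100 = 39.179 Ah
Step 3: E_pack = V * C_now = 334.4 * 39.179 = 13101 Wh
Step 4: range = E_pack / consumption = 13101 / 203.6 = 64.35 km

64.35 km


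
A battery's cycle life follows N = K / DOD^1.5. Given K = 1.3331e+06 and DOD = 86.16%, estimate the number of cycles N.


Step 1: DOD^1.5 = 86.16^1.5 = 799.76
Step 2: N = 1.3331e+06 / 799.76 = 1667 cycles

1667 cycles


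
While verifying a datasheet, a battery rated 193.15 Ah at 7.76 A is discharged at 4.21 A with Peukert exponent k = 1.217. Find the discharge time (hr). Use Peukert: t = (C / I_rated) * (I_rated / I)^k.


t_rated = C / I_rated = 193.15 / 7.76 = 24.89 hr
(I_rated/I)^k = (1.8432)^1.217 = 2.1048
t = t_rated * (I_rated/I)^k = 24.89 * 2.1048 = 52.39 hr

52.39 hr


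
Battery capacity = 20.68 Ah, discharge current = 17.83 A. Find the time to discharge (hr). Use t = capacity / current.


t = capacity / current = 20.68 / 17.83 = 1.160 hr

1.160 hr


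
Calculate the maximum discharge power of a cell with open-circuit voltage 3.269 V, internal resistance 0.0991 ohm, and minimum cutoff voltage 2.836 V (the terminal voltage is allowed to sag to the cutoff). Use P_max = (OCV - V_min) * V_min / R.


dV = OCV - V_min = 0.433 V (so I_max = dV / R)
P_max = dV * V_min / R = 0.433 * 2.836 / 0.0991 = 12.39 W

12.39 W


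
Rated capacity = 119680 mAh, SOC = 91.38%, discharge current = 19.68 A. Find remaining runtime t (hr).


Convert: C_total = 119680 mAh = 119.68 Ah
Step 1: remaining = SOC/100 * C_total = 91.38/100 * 119.68 = 109.36 Ah
Step 2: t = remaining / I = 109.36 / 19.68 = 5.557 hr

5.557 hr


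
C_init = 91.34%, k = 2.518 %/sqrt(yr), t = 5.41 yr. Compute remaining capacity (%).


Step 1: sqrt(5.41 yr) = 2.3259
Step 2: drop = 2.518 * 2.3259 = 5.8566
Step 3: C_final = 91.34 - 5.8566 = 85.48%

85.48%


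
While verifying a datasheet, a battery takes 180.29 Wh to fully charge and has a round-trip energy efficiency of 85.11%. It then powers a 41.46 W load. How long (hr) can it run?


Step 1: E_discharge = eta/100 * E_charge = 85.11/100 * 180.29 = 153.44 Wh
Step 2: t = E_discharge / P = 153.44 / 41.46 = 3.701 hr

3.701 hr


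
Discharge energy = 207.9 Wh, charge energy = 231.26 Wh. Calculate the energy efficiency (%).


Round-trip efficiency = 207.9/231.26 * 100% = 89.90%

89.90%


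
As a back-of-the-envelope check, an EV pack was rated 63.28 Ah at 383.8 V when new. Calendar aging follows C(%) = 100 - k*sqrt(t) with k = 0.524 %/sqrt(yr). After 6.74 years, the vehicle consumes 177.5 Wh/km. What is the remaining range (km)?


Step 1: capacity retention = 100 - 0.524 * sqrt(6.74) = 100 - 0.524 * 2.5962 = 98.64%
Step 2: C_now = 63.28 * 98.64/100 = 62.419 Ah
Step 3: E_pack = V * C_now = 383.8 * 62.419 = 23956 Wh
Step 4: range = E_pack / consumption = 23956 / 177.5 = 135.0 km

135.0 km


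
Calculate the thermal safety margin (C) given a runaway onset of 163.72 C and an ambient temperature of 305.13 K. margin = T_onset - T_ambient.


Convert: T_ambient = 305.13 K = 31.98 C
margin = 163.72 - 31.98 = 131.74 C

131.74 C


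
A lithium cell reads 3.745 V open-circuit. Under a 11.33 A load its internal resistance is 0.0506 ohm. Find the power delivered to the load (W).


Step 1: V_terminal = OCV - I*R = 3.745 - 11.33 * 0.0506 = 3.1717 V
Step 2: P_out = V_terminal * I = 3.1717 * 11.33 = 35.94 W

35.94 W


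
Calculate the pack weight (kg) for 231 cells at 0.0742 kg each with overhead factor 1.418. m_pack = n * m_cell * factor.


Cell mass sum = 231 * 0.0742 = 17.14 kg
With overhead 1.418: m_pack = 17.14 * 1.418 = 24.30 kg

24.30 kg


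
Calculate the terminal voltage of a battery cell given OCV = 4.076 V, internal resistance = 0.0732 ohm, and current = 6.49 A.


IR drop = 6.49 * 0.0732 = 0.47507 V
V = 4.076 - 0.47507 = 3.601 V

3.601 V


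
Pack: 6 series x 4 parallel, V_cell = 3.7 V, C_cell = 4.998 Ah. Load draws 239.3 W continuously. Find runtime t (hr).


Step 1: E_pack = Ns * V_cell * Np * C_cell = 6 * 3.7 * 4 * 4.998 = 443.82 Wh
Step 2: t = E_pack / P = 443.82 / 239.3 = 1.855 hr

1.855 hr


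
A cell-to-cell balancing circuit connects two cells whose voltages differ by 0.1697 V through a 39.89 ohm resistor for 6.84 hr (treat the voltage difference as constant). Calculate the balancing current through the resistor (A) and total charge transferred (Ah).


I_bal = dV / R = 0.1697 / 39.89 = 0.0042542 A
Q = I_bal * t = 0.0042542 * 6.84 = 0.02910 Ah

I=0.0042542 A, Q=0.02910 Ah


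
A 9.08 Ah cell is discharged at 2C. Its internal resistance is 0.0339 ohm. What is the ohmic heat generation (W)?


Step 1: I = C_rate * capacity = 2 * 9.08 = 18.16 A
Step 2: Q = I^2 * R = 18.16^2 * 0.0339 = 329.79 * 0.0339 = 11.18 W

11.18 W


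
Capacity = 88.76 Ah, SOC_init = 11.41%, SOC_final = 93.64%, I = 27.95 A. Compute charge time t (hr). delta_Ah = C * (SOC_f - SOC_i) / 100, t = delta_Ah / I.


Step 1: dSOC = 93.64% - 11.41% = 82.23%
Step 2: delta_Ah = 88.76 * 82.23 / 100 = 72.987 Ah
Step 3: t = 72.987 / 27.95 = 2.611 hr

2.611 hr


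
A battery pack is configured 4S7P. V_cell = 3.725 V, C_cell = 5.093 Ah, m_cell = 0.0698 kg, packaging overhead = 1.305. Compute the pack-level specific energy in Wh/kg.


Step 1: V_pack = 4 * 3.725 = 14.9 V
Step 2: C_pack = 7 * 5.093 = 35.651 Ah
Step 3: E_pack = V_pack * C_pack = 14.9 * 35.651 = 531.2 Wh
Step 4: m_pack = 4 * 7 * 0.0698 * 1.305 = 2.5505 kg
Step 5: ED = E_pack / m_pack = 531.2 / 2.5505 = 208.3 Wh/kg

208.3 Wh/kg


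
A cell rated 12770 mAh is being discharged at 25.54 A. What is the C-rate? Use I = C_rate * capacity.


Convert: capacity = 12770 mAh = 12.77 Ah
C_rate = I / capacity = 25.54 / 12.77 = 2C

2C


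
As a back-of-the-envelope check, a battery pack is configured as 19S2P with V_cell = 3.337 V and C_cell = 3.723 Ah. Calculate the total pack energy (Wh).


E = Ns * Vcell * Np * Ccell = 19 * 3.337 * 2 * 3.723 = 472.1 Wh

472.1 Wh


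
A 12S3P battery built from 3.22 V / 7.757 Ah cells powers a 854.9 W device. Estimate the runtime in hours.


Step 1: E_pack = Ns * V_cell * Np * C_cell = 12 * 3.22 * 3 * 7.757 = 899.19 Wh
Step 2: t = E_pack / P = 899.19 / 854.9 = 1.052 hr

1.052 hr


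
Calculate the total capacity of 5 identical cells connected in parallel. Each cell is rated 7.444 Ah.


Parallel capacities add: 5 * 7.444 Ah = 37.22 Ah

37.22 Ah


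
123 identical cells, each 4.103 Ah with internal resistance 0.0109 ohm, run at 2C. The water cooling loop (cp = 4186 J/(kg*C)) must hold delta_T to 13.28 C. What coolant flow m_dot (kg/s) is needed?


Step 1: I = 2 * 4.103 = 8.206 A
Step 2: Q_cell = I^2 * R = 8.206^2 * 0.0109 = 0.73399 W
Step 3: Q_total = 123 * 0.73399 = 90.281 W
Step 4: m_dot = Q_total / (cp * dT) = 90.281 / (4186 * 13.28) = 0.001624 kg/s

0.001624 kg/s


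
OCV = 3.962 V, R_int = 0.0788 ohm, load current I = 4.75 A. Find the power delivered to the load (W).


Step 1: V_terminal = OCV - I*R = 3.962 - 4.75 * 0.0788 = 3.5877 V
Step 2: P_out = V_terminal * I = 3.5877 * 4.75 = 17.04 W

17.04 W


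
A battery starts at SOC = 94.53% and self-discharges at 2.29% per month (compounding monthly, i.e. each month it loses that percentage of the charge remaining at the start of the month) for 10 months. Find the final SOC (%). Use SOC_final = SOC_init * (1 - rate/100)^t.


decay = (1 - 2.29/100)^10 = 0.79321
SOC_final = 94.53 * 0.79321 = 74.98%

74.98%


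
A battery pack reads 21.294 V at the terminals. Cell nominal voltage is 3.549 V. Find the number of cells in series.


Rearranging: n = V_pack / V_cell = 21.294 / 3.549 = 6 cells

6


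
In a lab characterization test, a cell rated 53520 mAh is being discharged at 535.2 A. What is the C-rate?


Convert: capacity = 53520 mAh = 53.52 Ah
C_rate = I / capacity = 535.2 / 53.52 = 10C

10C


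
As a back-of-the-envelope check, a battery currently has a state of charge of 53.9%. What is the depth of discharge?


DOD = 100 - SOC = 100 - 53.9 = 46.1%

46.1%


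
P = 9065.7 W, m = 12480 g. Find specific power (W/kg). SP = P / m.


Convert: m = 12480 g = 12.48 kg
Specific power = 9065.7 W / 12.48 kg = 726.4 W/kg

726.4 W/kg


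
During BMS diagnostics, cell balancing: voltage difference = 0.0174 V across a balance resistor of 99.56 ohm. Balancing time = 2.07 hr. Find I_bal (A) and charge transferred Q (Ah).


I_bal = dV / R = 0.0174 / 99.56 = 1.7477e-04 A
Q = I_bal * t = 1.7477e-04 * 2.07 = 3.618e-04 Ah

I=1.7477e-04 A, Q=3.618e-04 Ah


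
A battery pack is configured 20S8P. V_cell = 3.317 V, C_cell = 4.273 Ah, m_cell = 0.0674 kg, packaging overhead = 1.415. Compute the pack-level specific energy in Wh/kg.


Step 1: V_pack = 20 * 3.317 = 66.34 V
Step 2: C_pack = 8 * 4.273 = 34.184 Ah
Step 3: E_pack = V_pack * C_pack = 66.34 * 34.184 = 2267.8 Wh
Step 4: m_pack = 20 * 8 * 0.0674 * 1.415 = 15.259 kg
Step 5: ED = E_pack / m_pack = 2267.8 / 15.259 = 148.6 Wh/kg

148.6 Wh/kg


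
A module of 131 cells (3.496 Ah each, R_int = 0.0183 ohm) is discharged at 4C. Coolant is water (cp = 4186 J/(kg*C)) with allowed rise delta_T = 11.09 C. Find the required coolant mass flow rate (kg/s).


Step 1: I = 4 * 3.496 = 13.984 A
Step 2: Q_cell = I^2 * R = 13.984^2 * 0.0183 = 3.5786 W
Step 3: Q_total = 131 * 3.5786 = 468.8 W
Step 4: m_dot = Q_total / (cp * dT) = 468.8 / (4186 * 11.09) = 0.01010 kg/s

0.01010 kg/s


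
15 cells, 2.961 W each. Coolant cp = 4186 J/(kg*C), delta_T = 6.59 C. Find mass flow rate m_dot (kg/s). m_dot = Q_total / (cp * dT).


Q_total = 15 * 2.961 = 44.415 W
m_dot = Q_total / (cp * dT) = 44.415 / (4186 * 6.59) = 0.001610 kg/s

0.001610 kg/s


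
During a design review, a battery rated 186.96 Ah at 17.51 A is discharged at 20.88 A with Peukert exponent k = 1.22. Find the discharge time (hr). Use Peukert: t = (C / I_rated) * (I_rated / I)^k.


t_rated = C / I_rated = 186.96 / 17.51 = 10.677 hr
(I_rated/I)^k = (0.8386)^1.22 = 0.80675
t = t_rated * (I_rated/I)^k = 10.677 * 0.80675 = 8.614 hr

8.614 hr


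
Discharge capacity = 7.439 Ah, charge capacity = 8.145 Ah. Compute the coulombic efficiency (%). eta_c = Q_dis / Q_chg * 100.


eta_c = Q_dis / Q_chg * 100 = 7.439 / 8.145 * 100 = 91.33%

91.33%


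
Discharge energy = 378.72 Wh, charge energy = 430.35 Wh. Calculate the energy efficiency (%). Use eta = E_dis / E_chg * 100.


eta_e = E_dis / E_chg * 100 = 378.72 / 430.35 * 100 = 88.00%

88.00%


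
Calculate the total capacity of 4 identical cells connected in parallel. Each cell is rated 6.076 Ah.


Parallel capacities add: 4 * 6.076 Ah = 24.304 Ah

24.304 Ah


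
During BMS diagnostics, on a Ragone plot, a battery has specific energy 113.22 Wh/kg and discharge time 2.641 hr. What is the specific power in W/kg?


Specific power = 113.22 Wh/kg / 2.641 hr = 42.87 W/kg

42.87 W/kg


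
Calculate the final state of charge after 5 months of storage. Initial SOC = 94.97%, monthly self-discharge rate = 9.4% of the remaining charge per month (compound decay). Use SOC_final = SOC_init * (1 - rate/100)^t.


decay = (1 - 9.4/100)^5 = 0.61044
SOC_final = 94.97 * 0.61044 = 57.97%

57.97%


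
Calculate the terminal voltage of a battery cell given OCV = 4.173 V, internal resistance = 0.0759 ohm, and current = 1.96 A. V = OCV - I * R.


IR drop = 1.96 * 0.0759 = 0.14876 V
V = 4.173 - 0.14876 = 4.024 V

4.024 V


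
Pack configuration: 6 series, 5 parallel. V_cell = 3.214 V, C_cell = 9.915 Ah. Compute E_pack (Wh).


V_pack = 6 * 3.214 = 19.284 V
C_pack = 5 * 9.915 = 49.575 Ah
E = V_pack * C_pack = 19.284 * 49.575 = 956.0 Wh

956.0 Wh


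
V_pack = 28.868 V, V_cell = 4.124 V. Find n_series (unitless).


Rearranging: n = V_pack / V_cell = 28.868 / 4.124 = 7 cells

7


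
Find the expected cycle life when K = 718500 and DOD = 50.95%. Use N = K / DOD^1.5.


Step 1: DOD^1.5 = 50.95^1.5 = 363.68
Step 2: N = 718500 / 363.68 = 1976 cycles

1976 cycles
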